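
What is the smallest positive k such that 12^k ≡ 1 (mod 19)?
6

19 is prime, so ord(12) divides φ(19) = 18.
Divisors of 18: 1, 2, 3, 6, 9, 18.
Repeated squaring: 12^1 ≡ 12, 12^2 ≡ 11, 12^4 ≡ 7, 12^8 ≡ 11, 12^16 ≡ 7 (mod 19).
Test 12^d mod 19 for each divisor d in increasing order:
12^1 ≡ 12
12^2 ≡ 11
12^3 = 12^2·12^1 ≡ 18
12^6 = 12^4·12^2 ≡ 1  ← first divisor giving 1
The order is 6.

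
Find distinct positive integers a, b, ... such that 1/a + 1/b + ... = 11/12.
1/2 + 1/3 + 1/12

Greedy algorithm:
11/12: ceiling(12/11) = 2, use 1/2
5/12: ceiling(12/5) = 3, use 1/3
1/12: ceiling(12/1) = 12, use 1/12
Result: 11/12 = 1/2 + 1/3 + 1/12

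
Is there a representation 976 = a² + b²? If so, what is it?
20² + 24² (a=20, b=24)

Factorization: 976 = 2^4 × 61
By Fermat: n is sum of two squares iff every prime p ≡ 3 (mod 4) appears to even power.
All primes ≡ 3 (mod 4) appear to even power.
Search a = 0, 1, 2, … for 976 - a² a perfect square: first hit at a = 20: 976 - 400 = 576 = 24².
976 = 20² + 24² = 400 + 576 ✓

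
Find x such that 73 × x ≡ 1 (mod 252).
145

gcd(73, 252) = 1, so the inverse exists.
Extended Euclidean algorithm on (252, 73):
252 = 3 × 73 + 33  ⟹  33 = (1)·252 + (-3)·73
73 = 2 × 33 + 7  ⟹  7 = (-2)·252 + (7)·73
33 = 4 × 7 + 5  ⟹  5 = (9)·252 + (-31)·73
7 = 1 × 5 + 2  ⟹  2 = (-11)·252 + (38)·73
5 = 2 × 2 + 1  ⟹  1 = (31)·252 + (-107)·73
So (-107)·73 ≡ 1 (mod 252), i.e. 73^(-1) ≡ -107 ≡ 145 (mod 252).
Check: 73 × 145 = 10585 ≡ 1 (mod 252)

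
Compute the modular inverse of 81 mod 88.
25

gcd(81, 88) = 1, so the inverse exists.
Extended Euclidean algorithm on (88, 81):
88 = 1 × 81 + 7  ⟹  7 = (1)·88 + (-1)·81
81 = 11 × 7 + 4  ⟹  4 = (-11)·88 + (12)·81
7 = 1 × 4 + 3  ⟹  3 = (12)·88 + (-13)·81
4 = 1 × 3 + 1  ⟹  1 = (-23)·88 + (25)·81
So (25)·81 ≡ 1 (mod 88), i.e. 81^(-1) ≡ 25 (mod 88).
Check: 81 × 25 = 2025 ≡ 1 (mod 88)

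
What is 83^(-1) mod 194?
187

gcd(83, 194) = 1, so the inverse exists.
Extended Euclidean algorithm on (194, 83):
194 = 2 × 83 + 28  ⟹  28 = (1)·194 + (-2)·83
83 = 2 × 28 + 27  ⟹  27 = (-2)·194 + (5)·83
28 = 1 × 27 + 1  ⟹  1 = (3)·194 + (-7)·83
So (-7)·83 ≡ 1 (mod 194), i.e. 83^(-1) ≡ -7 ≡ 187 (mod 194).
Check: 83 × 187 = 15521 ≡ 1 (mod 194)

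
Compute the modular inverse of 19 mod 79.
25

gcd(19, 79) = 1, so the inverse exists.
Extended Euclidean algorithm on (79, 19):
79 = 4 × 19 + 3  ⟹  3 = (1)·79 + (-4)·19
19 = 6 × 3 + 1  ⟹  1 = (-6)·79 + (25)·19
So (25)·19 ≡ 1 (mod 79), i.e. 19^(-1) ≡ 25 (mod 79).
Check: 19 × 25 = 475 ≡ 1 (mod 79)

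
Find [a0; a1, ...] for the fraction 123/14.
[8; 1, 3, 1, 2]

Euclidean algorithm steps:
123 = 8 × 14 + 11
14 = 1 × 11 + 3
11 = 3 × 3 + 2
3 = 1 × 2 + 1
2 = 2 × 1 + 0
Continued fraction: [8; 1, 3, 1, 2]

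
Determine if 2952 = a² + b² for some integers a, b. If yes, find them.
6² + 54² (a=6, b=54)

Factorization: 2952 = 2^3 × 3^2 × 41
By Fermat: n is sum of two squares iff every prime p ≡ 3 (mod 4) appears to even power.
All primes ≡ 3 (mod 4) appear to even power.
Search a = 0, 1, 2, … for 2952 - a² a perfect square: first hit at a = 6: 2952 - 36 = 2916 = 54².
2952 = 6² + 54² = 36 + 2916 ✓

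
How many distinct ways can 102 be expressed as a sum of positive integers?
241265379

p(n) counts ways to write n as a sum of positive integers (order ignored).
Euler's pentagonal recurrence: p(k) = p(k-1) + p(k-2) - p(k-5) - p(k-7) + p(k-12) + p(k-15) - ... (offsets j(3j∓1)/2, signs ++--, p(0)=1, p(<0)=0).
DP table for k = 0..101: p(0)=1, p(1)=1, p(2)=2, p(3)=3, p(4)=5, p(5)=7, p(6)=11, p(7)=15, p(8)=22, p(9)=30, p(10)=42, p(11)=56, p(12)=77, p(13)=101, p(14)=135, p(15)=176, p(16)=231, p(17)=297, p(18)=385, p(19)=490, p(20)=627, p(21)=792, p(22)=1002, p(23)=1255, p(24)=1575, p(25)=1958, p(26)=2436, p(27)=3010, p(28)=3718, p(29)=4565, p(30)=5604, p(31)=6842, p(32)=8349, p(33)=10143, p(34)=12310, p(35)=14883, p(36)=17977, p(37)=21637, p(38)=26015, p(39)=31185, p(40)=37338, p(41)=44583, p(42)=53174, p(43)=63261, p(44)=75175, p(45)=89134, p(46)=105558, p(47)=124754, p(48)=147273, p(49)=173525, p(50)=204226, p(51)=239943, p(52)=281589, p(53)=329931, p(54)=386155, p(55)=451276, p(56)=526823, p(57)=614154, p(58)=715220, p(59)=831820, p(60)=966467, p(61)=1121505, p(62)=1300156, p(63)=1505499, p(64)=1741630, p(65)=2012558, p(66)=2323520, p(67)=2679689, p(68)=3087735, p(69)=3554345, p(70)=4087968, p(71)=4697205, p(72)=5392783, p(73)=6185689, p(74)=7089500, p(75)=8118264, p(76)=9289091, p(77)=10619863, p(78)=12132164, p(79)=13848650, p(80)=15796476, p(81)=18004327, p(82)=20506255, p(83)=23338469, p(84)=26543660, p(85)=30167357, p(86)=34262962, p(87)=38887673, p(88)=44108109, p(89)=49995925, p(90)=56634173, p(91)=64112359, p(92)=72533807, p(93)=82010177, p(94)=92669720, p(95)=104651419, p(96)=118114304, p(97)=133230930, p(98)=150198136, p(99)=169229875, p(100)=190569292, p(101)=214481126.
Final step: p(102) = p(101) + p(100) - p(97) - p(95) + p(90) + p(87) - p(80) - p(76) + p(67) + p(62) - p(51) - p(45) + p(32) + p(25) - p(10) - p(2)
= 214481126 + 190569292 - 133230930 - 104651419 + 56634173 + 38887673 - 15796476 - 9289091 + 2679689 + 1300156 - 239943 - 89134 + 8349 + 1958 - 42 - 2
= 241265379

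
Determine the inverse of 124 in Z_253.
202

gcd(124, 253) = 1, so the inverse exists.
Extended Euclidean algorithm on (253, 124):
253 = 2 × 124 + 5  ⟹  5 = (1)·253 + (-2)·124
124 = 24 × 5 + 4  ⟹  4 = (-24)·253 + (49)·124
5 = 1 × 4 + 1  ⟹  1 = (25)·253 + (-51)·124
So (-51)·124 ≡ 1 (mod 253), i.e. 124^(-1) ≡ -51 ≡ 202 (mod 253).
Check: 124 × 202 = 25048 ≡ 1 (mod 253)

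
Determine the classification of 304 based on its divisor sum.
abundant

Proper divisors of 304: sum = 1 + 2 + 4 + 8 + 16 + 19 + 38 + 76 + 152 = 316
Since 316 > 304, 304 is abundant.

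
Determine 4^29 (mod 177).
1

Repeated squaring. Binary of 29 = 11101.
4^1 ≡ 4 (mod 177); 4^2 ≡ 16 (mod 177); 4^4 ≡ 79 (mod 177); 4^8 ≡ 46 (mod 177); 4^16 ≡ 169 (mod 177)
4^29 = 4^1 × 4^4 × 4^8 × 4^16 ≡ 1 (mod 177)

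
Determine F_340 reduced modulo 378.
255

Matrix identity: Q^n = [[F_(n+1), F_n], [F_n, F_(n-1)]] with Q = [[1,1],[1,0]].
n = 340 = 101010100₂. Square-and-multiply, entries mod 378:
Q^1 = [[1,1],[1,0]]
Q^2 = (Q^1)² = [[2,1],[1,1]]
Q^5 = (Q^2)²·Q = [[8,5],[5,3]]
Q^10 = (Q^5)² = [[89,55],[55,34]]
Q^21 = (Q^10)²·Q = [[323,362],[362,339]]
Q^42 = (Q^21)² = [[257,370],[370,265]]
Q^85 = (Q^42)²·Q = [[323,341],[341,360]]
Q^170 = (Q^85)² = [[236,55],[55,181]]
Q^340 = (Q^170)² = [[131,255],[255,254]]
F_340 mod 378 = Q^340[0][1] = 255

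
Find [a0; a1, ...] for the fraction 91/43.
[2; 8, 1, 1, 2]

Euclidean algorithm steps:
91 = 2 × 43 + 5
43 = 8 × 5 + 3
5 = 1 × 3 + 2
3 = 1 × 2 + 1
2 = 2 × 1 + 0
Continued fraction: [2; 8, 1, 1, 2]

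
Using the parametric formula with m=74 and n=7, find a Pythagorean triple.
(5427, 1036, 5525)

Euclid's formula: a = m² - n², b = 2mn, c = m² + n²
m = 74, n = 7
a = 74² - 7² = 5476 - 49 = 5427
b = 2 × 74 × 7 = 1036
c = 74² + 7² = 5476 + 49 = 5525
Verification: 5427² + 1036² = 29452329 + 1073296 = 30525625 = 5525² ✓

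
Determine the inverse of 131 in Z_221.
27

gcd(131, 221) = 1, so the inverse exists.
Extended Euclidean algorithm on (221, 131):
221 = 1 × 131 + 90  ⟹  90 = (1)·221 + (-1)·131
131 = 1 × 90 + 41  ⟹  41 = (-1)·221 + (2)·131
90 = 2 × 41 + 8  ⟹  8 = (3)·221 + (-5)·131
41 = 5 × 8 + 1  ⟹  1 = (-16)·221 + (27)·131
So (27)·131 ≡ 1 (mod 221), i.e. 131^(-1) ≡ 27 (mod 221).
Check: 131 × 27 = 3537 ≡ 1 (mod 221)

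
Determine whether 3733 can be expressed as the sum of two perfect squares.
22² + 57² (a=22, b=57)

Factorization: 3733 = 3733
By Fermat: n is sum of two squares iff every prime p ≡ 3 (mod 4) appears to even power.
All primes ≡ 3 (mod 4) appear to even power.
Search a = 0, 1, 2, … for 3733 - a² a perfect square: first hit at a = 22: 3733 - 484 = 3249 = 57².
3733 = 22² + 57² = 484 + 3249 ✓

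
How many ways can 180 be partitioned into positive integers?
684957390936

p(n) counts ways to write n as a sum of positive integers (order ignored).
Euler's pentagonal recurrence: p(k) = p(k-1) + p(k-2) - p(k-5) - p(k-7) + p(k-12) + p(k-15) - ... (offsets j(3j∓1)/2, signs ++--, p(0)=1, p(<0)=0).
DP table for k = 0..179: p(0)=1, p(1)=1, p(2)=2, p(3)=3, p(4)=5, p(5)=7, p(6)=11, p(7)=15, p(8)=22, p(9)=30, p(10)=42, p(11)=56, p(12)=77, p(13)=101, p(14)=135, p(15)=176, p(16)=231, p(17)=297, p(18)=385, p(19)=490, p(20)=627, p(21)=792, p(22)=1002, p(23)=1255, p(24)=1575, p(25)=1958, p(26)=2436, p(27)=3010, p(28)=3718, p(29)=4565, p(30)=5604, p(31)=6842, p(32)=8349, p(33)=10143, p(34)=12310, p(35)=14883, p(36)=17977, p(37)=21637, p(38)=26015, p(39)=31185, p(40)=37338, p(41)=44583, p(42)=53174, p(43)=63261, p(44)=75175, p(45)=89134, p(46)=105558, p(47)=124754, p(48)=147273, p(49)=173525, p(50)=204226, p(51)=239943, p(52)=281589, p(53)=329931, p(54)=386155, p(55)=451276, p(56)=526823, p(57)=614154, p(58)=715220, p(59)=831820, p(60)=966467, p(61)=1121505, p(62)=1300156, p(63)=1505499, p(64)=1741630, p(65)=2012558, p(66)=2323520, p(67)=2679689, p(68)=3087735, p(69)=3554345, p(70)=4087968, p(71)=4697205, p(72)=5392783, p(73)=6185689, p(74)=7089500, p(75)=8118264, p(76)=9289091, p(77)=10619863, p(78)=12132164, p(79)=13848650, p(80)=15796476, p(81)=18004327, p(82)=20506255, p(83)=23338469, p(84)=26543660, p(85)=30167357, p(86)=34262962, p(87)=38887673, p(88)=44108109, p(89)=49995925, p(90)=56634173, p(91)=64112359, p(92)=72533807, p(93)=82010177, p(94)=92669720, p(95)=104651419, p(96)=118114304, p(97)=133230930, p(98)=150198136, p(99)=169229875, p(100)=190569292, p(101)=214481126, p(102)=241265379, p(103)=271248950, p(104)=304801365, p(105)=342325709, p(106)=384276336, p(107)=431149389, p(108)=483502844, p(109)=541946240, p(110)=607163746, p(111)=679903203, p(112)=761002156, p(113)=851376628, p(114)=952050665, p(115)=1064144451, p(116)=1188908248, p(117)=1327710076, p(118)=1482074143, p(119)=1653668665, p(120)=1844349560, p(121)=2056148051, p(122)=2291320912, p(123)=2552338241, p(124)=2841940500, p(125)=3163127352, p(126)=3519222692, p(127)=3913864295, p(128)=4351078600, p(129)=4835271870, p(130)=5371315400, p(131)=5964539504, p(132)=6620830889, p(133)=7346629512, p(134)=8149040695, p(135)=9035836076, p(136)=10015581680, p(137)=11097645016, p(138)=12292341831, p(139)=13610949895, p(140)=15065878135, p(141)=16670689208, p(142)=18440293320, p(143)=20390982757, p(144)=22540654445, p(145)=24908858009, p(146)=27517052599, p(147)=30388671978, p(148)=33549419497, p(149)=37027355200, p(150)=40853235313, p(151)=45060624582, p(152)=49686288421, p(153)=54770336324, p(154)=60356673280, p(155)=66493182097, p(156)=73232243759, p(157)=80630964769, p(158)=88751778802, p(159)=97662728555, p(160)=107438159466, p(161)=118159068427, p(162)=129913904637, p(163)=142798995930, p(164)=156919475295, p(165)=172389800255, p(166)=189334822579, p(167)=207890420102, p(168)=228204732751, p(169)=250438925115, p(170)=274768617130, p(171)=301384802048, p(172)=330495499613, p(173)=362326859895, p(174)=397125074750, p(175)=435157697830, p(176)=476715857290, p(177)=522115831195, p(178)=571701605655, p(179)=625846753120.
Final step: p(180) = p(179) + p(178) - p(175) - p(173) + p(168) + p(165) - p(158) - p(154) + p(145) + p(140) - p(129) - p(123) + p(110) + p(103) - p(88) - p(80) + p(63) + p(54) - p(35) - p(25) + p(4)
= 625846753120 + 571701605655 - 435157697830 - 362326859895 + 228204732751 + 172389800255 - 88751778802 - 60356673280 + 24908858009 + 15065878135 - 4835271870 - 2552338241 + 607163746 + 271248950 - 44108109 - 15796476 + 1505499 + 386155 - 14883 - 1958 + 5
= 684957390936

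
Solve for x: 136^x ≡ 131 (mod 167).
145

Baby-step giant-step with step n = ⌈√167⌉ = 13.
Baby steps 136^j mod 167 (j:value) for j=0..12: 0:1, 1:136, 2:126, 3:102, 4:11, 5:160, 6:50, 7:120, 8:121, 9:90, 10:49, 11:151, 12:162.
Giant-step multiplier: 136^(-13) ≡ 136^(166-13) = 136^153 ≡ 153 (mod 167).
Giant steps γ_i = 131·153^i mod 167: γ_0=131, γ_1=3, γ_2=125, γ_3=87, γ_4=118, γ_5=18, γ_6=82, γ_7=21, γ_8=40, γ_9=108, γ_10=158, γ_11=126 (in table at j=2).
x = i·n + j = 11·13 + 2 = 145.
Check: 136^145 ≡ 131 (mod 167).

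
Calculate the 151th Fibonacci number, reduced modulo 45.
4

Matrix identity: Q^n = [[F_(n+1), F_n], [F_n, F_(n-1)]] with Q = [[1,1],[1,0]].
n = 151 = 10010111₂. Square-and-multiply, entries mod 45:
Q^1 = [[1,1],[1,0]]
Q^2 = (Q^1)² = [[2,1],[1,1]]
Q^4 = (Q^2)² = [[5,3],[3,2]]
Q^9 = (Q^4)²·Q = [[10,34],[34,21]]
Q^18 = (Q^9)² = [[41,19],[19,22]]
Q^37 = (Q^18)²·Q = [[44,17],[17,27]]
Q^75 = (Q^37)²·Q = [[12,20],[20,37]]
Q^151 = (Q^75)²·Q = [[39,4],[4,35]]
F_151 mod 45 = Q^151[0][1] = 4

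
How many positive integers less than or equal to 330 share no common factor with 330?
80

330 = 2 × 3 × 5 × 11
φ(n) = n × ∏(1 - 1/p) for each prime p dividing n
φ(330) = 330 × (1 - 1/2) × (1 - 1/3) × (1 - 1/5) × (1 - 1/11) = 80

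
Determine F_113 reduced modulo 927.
481

Matrix identity: Q^n = [[F_(n+1), F_n], [F_n, F_(n-1)]] with Q = [[1,1],[1,0]].
n = 113 = 1110001₂. Square-and-multiply, entries mod 927:
Q^1 = [[1,1],[1,0]]
Q^3 = (Q^1)²·Q = [[3,2],[2,1]]
Q^7 = (Q^3)²·Q = [[21,13],[13,8]]
Q^14 = (Q^7)² = [[610,377],[377,233]]
Q^28 = (Q^14)² = [[671,777],[777,821]]
Q^56 = (Q^28)² = [[898,534],[534,364]]
Q^113 = (Q^56)²·Q = [[460,481],[481,906]]
F_113 mod 927 = Q^113[0][1] = 481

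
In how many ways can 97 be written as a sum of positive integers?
133230930

p(n) counts ways to write n as a sum of positive integers (order ignored).
Euler's pentagonal recurrence: p(k) = p(k-1) + p(k-2) - p(k-5) - p(k-7) + p(k-12) + p(k-15) - ... (offsets j(3j∓1)/2, signs ++--, p(0)=1, p(<0)=0).
DP table for k = 0..96: p(0)=1, p(1)=1, p(2)=2, p(3)=3, p(4)=5, p(5)=7, p(6)=11, p(7)=15, p(8)=22, p(9)=30, p(10)=42, p(11)=56, p(12)=77, p(13)=101, p(14)=135, p(15)=176, p(16)=231, p(17)=297, p(18)=385, p(19)=490, p(20)=627, p(21)=792, p(22)=1002, p(23)=1255, p(24)=1575, p(25)=1958, p(26)=2436, p(27)=3010, p(28)=3718, p(29)=4565, p(30)=5604, p(31)=6842, p(32)=8349, p(33)=10143, p(34)=12310, p(35)=14883, p(36)=17977, p(37)=21637, p(38)=26015, p(39)=31185, p(40)=37338, p(41)=44583, p(42)=53174, p(43)=63261, p(44)=75175, p(45)=89134, p(46)=105558, p(47)=124754, p(48)=147273, p(49)=173525, p(50)=204226, p(51)=239943, p(52)=281589, p(53)=329931, p(54)=386155, p(55)=451276, p(56)=526823, p(57)=614154, p(58)=715220, p(59)=831820, p(60)=966467, p(61)=1121505, p(62)=1300156, p(63)=1505499, p(64)=1741630, p(65)=2012558, p(66)=2323520, p(67)=2679689, p(68)=3087735, p(69)=3554345, p(70)=4087968, p(71)=4697205, p(72)=5392783, p(73)=6185689, p(74)=7089500, p(75)=8118264, p(76)=9289091, p(77)=10619863, p(78)=12132164, p(79)=13848650, p(80)=15796476, p(81)=18004327, p(82)=20506255, p(83)=23338469, p(84)=26543660, p(85)=30167357, p(86)=34262962, p(87)=38887673, p(88)=44108109, p(89)=49995925, p(90)=56634173, p(91)=64112359, p(92)=72533807, p(93)=82010177, p(94)=92669720, p(95)=104651419, p(96)=118114304.
Final step: p(97) = p(96) + p(95) - p(92) - p(90) + p(85) + p(82) - p(75) - p(71) + p(62) + p(57) - p(46) - p(40) + p(27) + p(20) - p(5)
= 118114304 + 104651419 - 72533807 - 56634173 + 30167357 + 20506255 - 8118264 - 4697205 + 1300156 + 614154 - 105558 - 37338 + 3010 + 627 - 7
= 133230930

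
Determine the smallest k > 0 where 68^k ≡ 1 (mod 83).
41

83 is prime, so ord(68) divides φ(83) = 82.
Divisors of 82: 1, 2, 41, 82.
Repeated squaring: 68^1 ≡ 68, 68^2 ≡ 59, 68^4 ≡ 78, 68^8 ≡ 25, 68^16 ≡ 44, 68^32 ≡ 27, 68^64 ≡ 65 (mod 83).
Test 68^d mod 83 for each divisor d in increasing order:
68^1 ≡ 68
68^2 ≡ 59
68^41 = 68^32·68^8·68^1 ≡ 1  ← first divisor giving 1
The order is 41.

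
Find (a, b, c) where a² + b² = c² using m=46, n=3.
(2107, 276, 2125)

Euclid's formula: a = m² - n², b = 2mn, c = m² + n²
m = 46, n = 3
a = 46² - 3² = 2116 - 9 = 2107
b = 2 × 46 × 3 = 276
c = 46² + 3² = 2116 + 9 = 2125
Verification: 2107² + 276² = 4439449 + 76176 = 4515625 = 2125² ✓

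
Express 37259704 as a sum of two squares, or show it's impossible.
Not possible

Factorization: 37259704 = 2^3 × 167^3
By Fermat: n is sum of two squares iff every prime p ≡ 3 (mod 4) appears to even power.
Prime(s) ≡ 3 (mod 4) with odd exponent: [(167, 3)]
Therefore 37259704 cannot be expressed as a² + b².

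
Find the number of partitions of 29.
4565

p(n) counts ways to write n as a sum of positive integers (order ignored).
Euler's pentagonal recurrence: p(k) = p(k-1) + p(k-2) - p(k-5) - p(k-7) + p(k-12) + p(k-15) - ... (offsets j(3j∓1)/2, signs ++--, p(0)=1, p(<0)=0).
DP table for k = 0..28: p(0)=1, p(1)=1, p(2)=2, p(3)=3, p(4)=5, p(5)=7, p(6)=11, p(7)=15, p(8)=22, p(9)=30, p(10)=42, p(11)=56, p(12)=77, p(13)=101, p(14)=135, p(15)=176, p(16)=231, p(17)=297, p(18)=385, p(19)=490, p(20)=627, p(21)=792, p(22)=1002, p(23)=1255, p(24)=1575, p(25)=1958, p(26)=2436, p(27)=3010, p(28)=3718.
Final step: p(29) = p(28) + p(27) - p(24) - p(22) + p(17) + p(14) - p(7) - p(3)
= 3718 + 3010 - 1575 - 1002 + 297 + 135 - 15 - 3
= 4565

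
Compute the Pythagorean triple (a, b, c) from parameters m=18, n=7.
(275, 252, 373)

Euclid's formula: a = m² - n², b = 2mn, c = m² + n²
m = 18, n = 7
a = 18² - 7² = 324 - 49 = 275
b = 2 × 18 × 7 = 252
c = 18² + 7² = 324 + 49 = 373
Verification: 275² + 252² = 75625 + 63504 = 139129 = 373² ✓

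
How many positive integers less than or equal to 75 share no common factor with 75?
40

75 = 3 × 5^2
φ(n) = n × ∏(1 - 1/p) for each prime p dividing n
φ(75) = 75 × (1 - 1/3) × (1 - 1/5) = 40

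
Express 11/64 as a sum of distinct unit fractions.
1/6 + 1/192

Greedy algorithm:
11/64: ceiling(64/11) = 6, use 1/6
1/192: ceiling(192/1) = 192, use 1/192
Result: 11/64 = 1/6 + 1/192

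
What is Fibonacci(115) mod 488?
5

Matrix identity: Q^n = [[F_(n+1), F_n], [F_n, F_(n-1)]] with Q = [[1,1],[1,0]].
n = 115 = 1110011₂. Square-and-multiply, entries mod 488:
Q^1 = [[1,1],[1,0]]
Q^3 = (Q^1)²·Q = [[3,2],[2,1]]
Q^7 = (Q^3)²·Q = [[21,13],[13,8]]
Q^14 = (Q^7)² = [[122,377],[377,233]]
Q^28 = (Q^14)² = [[365,123],[123,242]]
Q^57 = (Q^28)²·Q = [[487,2],[2,485]]
Q^115 = (Q^57)²·Q = [[485,5],[5,480]]
F_115 mod 488 = Q^115[0][1] = 5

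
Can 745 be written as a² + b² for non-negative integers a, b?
4² + 27² (a=4, b=27)

Factorization: 745 = 5 × 149
By Fermat: n is sum of two squares iff every prime p ≡ 3 (mod 4) appears to even power.
All primes ≡ 3 (mod 4) appear to even power.
Search a = 0, 1, 2, … for 745 - a² a perfect square: first hit at a = 4: 745 - 16 = 729 = 27².
745 = 4² + 27² = 16 + 729 ✓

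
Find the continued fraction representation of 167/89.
[1; 1, 7, 11]

Euclidean algorithm steps:
167 = 1 × 89 + 78
89 = 1 × 78 + 11
78 = 7 × 11 + 1
11 = 11 × 1 + 0
Continued fraction: [1; 1, 7, 11]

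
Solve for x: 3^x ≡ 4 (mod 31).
18

Baby-step giant-step with step n = ⌈√31⌉ = 6.
Baby steps 3^j mod 31 (j:value) for j=0..5: 0:1, 1:3, 2:9, 3:27, 4:19, 5:26.
Giant-step multiplier: 3^(-6) ≡ 3^(30-6) = 3^24 ≡ 2 (mod 31).
Giant steps γ_i = 4·2^i mod 31: γ_0=4, γ_1=8, γ_2=16, γ_3=1 (in table at j=0).
x = i·n + j = 3·6 + 0 = 18.
Check: 3^18 ≡ 4 (mod 31).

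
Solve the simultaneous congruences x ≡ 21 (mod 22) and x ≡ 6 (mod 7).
153

Using Chinese Remainder Theorem:
M = 22 × 7 = 154
M1 = 7, M2 = 22
y1 = 7^(-1) mod 22 = 19
y2 = 22^(-1) mod 7 = 1
x = (21×7×19 + 6×22×1) mod 154 = 153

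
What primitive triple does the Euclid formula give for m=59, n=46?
(1365, 5428, 5597)

Euclid's formula: a = m² - n², b = 2mn, c = m² + n²
m = 59, n = 46
a = 59² - 46² = 3481 - 2116 = 1365
b = 2 × 59 × 46 = 5428
c = 59² + 46² = 3481 + 2116 = 5597
Verification: 1365² + 5428² = 1863225 + 29463184 = 31326409 = 5597² ✓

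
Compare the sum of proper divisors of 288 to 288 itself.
abundant

Proper divisors of 288: sum = 1 + 2 + 3 + 4 + 6 + 8 + 9 + 12 + ... + 48 + 72 + 96 + 144 (17 divisors) = 531
Since 531 > 288, 288 is abundant.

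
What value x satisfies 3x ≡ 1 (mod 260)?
87

gcd(3, 260) = 1, so the inverse exists.
Extended Euclidean algorithm on (260, 3):
260 = 86 × 3 + 2  ⟹  2 = (1)·260 + (-86)·3
3 = 1 × 2 + 1  ⟹  1 = (-1)·260 + (87)·3
So (87)·3 ≡ 1 (mod 260), i.e. 3^(-1) ≡ 87 (mod 260).
Check: 3 × 87 = 261 ≡ 1 (mod 260)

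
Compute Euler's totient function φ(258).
84

258 = 2 × 3 × 43
φ(n) = n × ∏(1 - 1/p) for each prime p dividing n
φ(258) = 258 × (1 - 1/2) × (1 - 1/3) × (1 - 1/43) = 84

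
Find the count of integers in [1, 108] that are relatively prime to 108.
36

108 = 2^2 × 3^3
φ(n) = n × ∏(1 - 1/p) for each prime p dividing n
φ(108) = 108 × (1 - 1/2) × (1 - 1/3) = 36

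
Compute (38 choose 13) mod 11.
8

Using Lucas' theorem:
Write n=38 and k=13 in base 11:
n in base 11: [3, 5]
k in base 11: [1, 2]
C(38,13) mod 11 = ∏ C(n_i, k_i) mod 11
Digit binomials (mod 11): C(3,1) = 3; C(5,2) = 10
Product: 3 × 10 = 30 ≡ 8 (mod 11)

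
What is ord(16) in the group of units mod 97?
12

97 is prime, so ord(16) divides φ(97) = 96.
Divisors of 96: 1, 2, 3, 4, 6, 8, 12, 16, 24, 32, 48, 96.
Repeated squaring: 16^1 ≡ 16, 16^2 ≡ 62, 16^4 ≡ 61, 16^8 ≡ 35, 16^16 ≡ 61, 16^32 ≡ 35, 16^64 ≡ 61 (mod 97).
Test 16^d mod 97 for each divisor d in increasing order:
16^1 ≡ 16
16^2 ≡ 62
16^3 = 16^2·16^1 ≡ 22
16^4 ≡ 61
16^6 = 16^4·16^2 ≡ 96
16^8 ≡ 35
16^12 = 16^8·16^4 ≡ 1  ← first divisor giving 1
The order is 12.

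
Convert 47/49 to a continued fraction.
[0; 1, 23, 2]

Euclidean algorithm steps:
47 = 0 × 49 + 47
49 = 1 × 47 + 2
47 = 23 × 2 + 1
2 = 2 × 1 + 0
Continued fraction: [0; 1, 23, 2]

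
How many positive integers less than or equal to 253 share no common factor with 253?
220

253 = 11 × 23
φ(n) = n × ∏(1 - 1/p) for each prime p dividing n
φ(253) = 253 × (1 - 1/11) × (1 - 1/23) = 220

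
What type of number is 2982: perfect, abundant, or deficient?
abundant

Proper divisors of 2982: sum = 1 + 2 + 3 + 6 + 7 + 14 + 21 + 42 + 71 + 142 + 213 + 426 + 497 + 994 + 1491 = 3930
Since 3930 > 2982, 2982 is abundant.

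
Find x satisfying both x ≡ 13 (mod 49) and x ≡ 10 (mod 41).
748

Using Chinese Remainder Theorem:
M = 49 × 41 = 2009
M1 = 41, M2 = 49
y1 = 41^(-1) mod 49 = 6
y2 = 49^(-1) mod 41 = 36
x = (13×41×6 + 10×49×36) mod 2009 = 748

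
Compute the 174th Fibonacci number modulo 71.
25

Matrix identity: Q^n = [[F_(n+1), F_n], [F_n, F_(n-1)]] with Q = [[1,1],[1,0]].
n = 174 = 10101110₂. Square-and-multiply, entries mod 71:
Q^1 = [[1,1],[1,0]]
Q^2 = (Q^1)² = [[2,1],[1,1]]
Q^5 = (Q^2)²·Q = [[8,5],[5,3]]
Q^10 = (Q^5)² = [[18,55],[55,34]]
Q^21 = (Q^10)²·Q = [[32,12],[12,20]]
Q^43 = (Q^21)²·Q = [[17,32],[32,56]]
Q^87 = (Q^43)²·Q = [[28,35],[35,64]]
Q^174 = (Q^87)² = [[21,25],[25,67]]
F_174 mod 71 = Q^174[0][1] = 25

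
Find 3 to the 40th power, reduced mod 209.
100

Repeated squaring. Binary of 40 = 101000.
3^1 ≡ 3 (mod 209); 3^2 ≡ 9 (mod 209); 3^4 ≡ 81 (mod 209); 3^8 ≡ 82 (mod 209); 3^16 ≡ 36 (mod 209); 3^32 ≡ 42 (mod 209)
3^40 = 3^8 × 3^32 ≡ 100 (mod 209)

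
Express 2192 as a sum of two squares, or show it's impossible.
16² + 44² (a=16, b=44)

Factorization: 2192 = 2^4 × 137
By Fermat: n is sum of two squares iff every prime p ≡ 3 (mod 4) appears to even power.
All primes ≡ 3 (mod 4) appear to even power.
Search a = 0, 1, 2, … for 2192 - a² a perfect square: first hit at a = 16: 2192 - 256 = 1936 = 44².
2192 = 16² + 44² = 256 + 1936 ✓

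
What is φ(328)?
160

328 = 2^3 × 41
φ(n) = n × ∏(1 - 1/p) for each prime p dividing n
φ(328) = 328 × (1 - 1/2) × (1 - 1/41) = 160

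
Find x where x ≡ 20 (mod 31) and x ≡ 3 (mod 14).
423

Using Chinese Remainder Theorem:
M = 31 × 14 = 434
M1 = 14, M2 = 31
y1 = 14^(-1) mod 31 = 20
y2 = 31^(-1) mod 14 = 5
x = (20×14×20 + 3×31×5) mod 434 = 423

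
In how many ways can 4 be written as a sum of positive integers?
5

p(n) counts ways to write n as a sum of positive integers (order ignored).
Examples: 4; 3 + 1; 2 + 2; 2 + 1 + 1; 1 + 1 + 1 + 1
p(4) = 5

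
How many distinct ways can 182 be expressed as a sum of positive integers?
819876908323

p(n) counts ways to write n as a sum of positive integers (order ignored).
Euler's pentagonal recurrence: p(k) = p(k-1) + p(k-2) - p(k-5) - p(k-7) + p(k-12) + p(k-15) - ... (offsets j(3j∓1)/2, signs ++--, p(0)=1, p(<0)=0).
DP table for k = 0..181: p(0)=1, p(1)=1, p(2)=2, p(3)=3, p(4)=5, p(5)=7, p(6)=11, p(7)=15, p(8)=22, p(9)=30, p(10)=42, p(11)=56, p(12)=77, p(13)=101, p(14)=135, p(15)=176, p(16)=231, p(17)=297, p(18)=385, p(19)=490, p(20)=627, p(21)=792, p(22)=1002, p(23)=1255, p(24)=1575, p(25)=1958, p(26)=2436, p(27)=3010, p(28)=3718, p(29)=4565, p(30)=5604, p(31)=6842, p(32)=8349, p(33)=10143, p(34)=12310, p(35)=14883, p(36)=17977, p(37)=21637, p(38)=26015, p(39)=31185, p(40)=37338, p(41)=44583, p(42)=53174, p(43)=63261, p(44)=75175, p(45)=89134, p(46)=105558, p(47)=124754, p(48)=147273, p(49)=173525, p(50)=204226, p(51)=239943, p(52)=281589, p(53)=329931, p(54)=386155, p(55)=451276, p(56)=526823, p(57)=614154, p(58)=715220, p(59)=831820, p(60)=966467, p(61)=1121505, p(62)=1300156, p(63)=1505499, p(64)=1741630, p(65)=2012558, p(66)=2323520, p(67)=2679689, p(68)=3087735, p(69)=3554345, p(70)=4087968, p(71)=4697205, p(72)=5392783, p(73)=6185689, p(74)=7089500, p(75)=8118264, p(76)=9289091, p(77)=10619863, p(78)=12132164, p(79)=13848650, p(80)=15796476, p(81)=18004327, p(82)=20506255, p(83)=23338469, p(84)=26543660, p(85)=30167357, p(86)=34262962, p(87)=38887673, p(88)=44108109, p(89)=49995925, p(90)=56634173, p(91)=64112359, p(92)=72533807, p(93)=82010177, p(94)=92669720, p(95)=104651419, p(96)=118114304, p(97)=133230930, p(98)=150198136, p(99)=169229875, p(100)=190569292, p(101)=214481126, p(102)=241265379, p(103)=271248950, p(104)=304801365, p(105)=342325709, p(106)=384276336, p(107)=431149389, p(108)=483502844, p(109)=541946240, p(110)=607163746, p(111)=679903203, p(112)=761002156, p(113)=851376628, p(114)=952050665, p(115)=1064144451, p(116)=1188908248, p(117)=1327710076, p(118)=1482074143, p(119)=1653668665, p(120)=1844349560, p(121)=2056148051, p(122)=2291320912, p(123)=2552338241, p(124)=2841940500, p(125)=3163127352, p(126)=3519222692, p(127)=3913864295, p(128)=4351078600, p(129)=4835271870, p(130)=5371315400, p(131)=5964539504, p(132)=6620830889, p(133)=7346629512, p(134)=8149040695, p(135)=9035836076, p(136)=10015581680, p(137)=11097645016, p(138)=12292341831, p(139)=13610949895, p(140)=15065878135, p(141)=16670689208, p(142)=18440293320, p(143)=20390982757, p(144)=22540654445, p(145)=24908858009, p(146)=27517052599, p(147)=30388671978, p(148)=33549419497, p(149)=37027355200, p(150)=40853235313, p(151)=45060624582, p(152)=49686288421, p(153)=54770336324, p(154)=60356673280, p(155)=66493182097, p(156)=73232243759, p(157)=80630964769, p(158)=88751778802, p(159)=97662728555, p(160)=107438159466, p(161)=118159068427, p(162)=129913904637, p(163)=142798995930, p(164)=156919475295, p(165)=172389800255, p(166)=189334822579, p(167)=207890420102, p(168)=228204732751, p(169)=250438925115, p(170)=274768617130, p(171)=301384802048, p(172)=330495499613, p(173)=362326859895, p(174)=397125074750, p(175)=435157697830, p(176)=476715857290, p(177)=522115831195, p(178)=571701605655, p(179)=625846753120, p(180)=684957390936, p(181)=749474411781.
Final step: p(182) = p(181) + p(180) - p(177) - p(175) + p(170) + p(167) - p(160) - p(156) + p(147) + p(142) - p(131) - p(125) + p(112) + p(105) - p(90) - p(82) + p(65) + p(56) - p(37) - p(27) + p(6)
= 749474411781 + 684957390936 - 522115831195 - 435157697830 + 274768617130 + 207890420102 - 107438159466 - 73232243759 + 30388671978 + 18440293320 - 5964539504 - 3163127352 + 761002156 + 342325709 - 56634173 - 20506255 + 2012558 + 526823 - 21637 - 3010 + 11
= 819876908323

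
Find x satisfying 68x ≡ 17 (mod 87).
x ≡ 22 (mod 87)

gcd(68, 87) = 1, which divides 17, so solutions exist.
Find 68^(-1) mod 87 by the extended Euclidean algorithm:
87 = 1 × 68 + 19  ⟹  19 = (1)·87 + (-1)·68
68 = 3 × 19 + 11  ⟹  11 = (-3)·87 + (4)·68
19 = 1 × 11 + 8  ⟹  8 = (4)·87 + (-5)·68
11 = 1 × 8 + 3  ⟹  3 = (-7)·87 + (9)·68
8 = 2 × 3 + 2  ⟹  2 = (18)·87 + (-23)·68
3 = 1 × 2 + 1  ⟹  1 = (-25)·87 + (32)·68
So (32)·68 ≡ 1 (mod 87), i.e. 68^(-1) ≡ 32 (mod 87).
x ≡ 32 × 17 = 544 ≡ 22 (mod 87).
Check: 68 × 22 = 1496 ≡ 17 (mod 87).
Unique solution: x ≡ 22 (mod 87)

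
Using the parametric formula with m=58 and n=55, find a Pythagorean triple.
(339, 6380, 6389)

Euclid's formula: a = m² - n², b = 2mn, c = m² + n²
m = 58, n = 55
a = 58² - 55² = 3364 - 3025 = 339
b = 2 × 58 × 55 = 6380
c = 58² + 55² = 3364 + 3025 = 6389
Verification: 339² + 6380² = 114921 + 40704400 = 40819321 = 6389² ✓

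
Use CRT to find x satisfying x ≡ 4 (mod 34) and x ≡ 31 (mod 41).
72

Using Chinese Remainder Theorem:
M = 34 × 41 = 1394
M1 = 41, M2 = 34
y1 = 41^(-1) mod 34 = 5
y2 = 34^(-1) mod 41 = 35
x = (4×41×5 + 31×34×35) mod 1394 = 72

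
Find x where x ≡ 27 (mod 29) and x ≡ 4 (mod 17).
259

Using Chinese Remainder Theorem:
M = 29 × 17 = 493
M1 = 17, M2 = 29
y1 = 17^(-1) mod 29 = 12
y2 = 29^(-1) mod 17 = 10
x = (27×17×12 + 4×29×10) mod 493 = 259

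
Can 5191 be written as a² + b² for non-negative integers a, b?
Not possible

Factorization: 5191 = 29 × 179
By Fermat: n is sum of two squares iff every prime p ≡ 3 (mod 4) appears to even power.
Prime(s) ≡ 3 (mod 4) with odd exponent: [(179, 1)]
Therefore 5191 cannot be expressed as a² + b².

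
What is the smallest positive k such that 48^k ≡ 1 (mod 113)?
16

113 is prime, so ord(48) divides φ(113) = 112.
Divisors of 112: 1, 2, 4, 7, 8, 14, 16, 28, 56, 112.
Repeated squaring: 48^1 ≡ 48, 48^2 ≡ 44, 48^4 ≡ 15, 48^8 ≡ 112, 48^16 ≡ 1, 48^32 ≡ 1, 48^64 ≡ 1 (mod 113).
Test 48^d mod 113 for each divisor d in increasing order:
48^1 ≡ 48
48^2 ≡ 44
48^4 ≡ 15
48^7 = 48^4·48^2·48^1 ≡ 40
48^8 ≡ 112
48^14 = 48^8·48^4·48^2 ≡ 18
48^16 ≡ 1  ← first divisor giving 1
The order is 16.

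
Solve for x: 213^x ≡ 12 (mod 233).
145

Baby-step giant-step with step n = ⌈√233⌉ = 16.
Baby steps 213^j mod 233 (j:value) for j=0..15: 0:1, 1:213, 2:167, 3:155, 4:162, 5:22, 6:26, 7:179, 8:148, 9:69, 10:18, 11:106, 12:210, 13:227, 14:120, 15:163.
Giant-step multiplier: 213^(-16) ≡ 213^(232-16) = 213^216 ≡ 117 (mod 233).
Giant steps γ_i = 12·117^i mod 233: γ_0=12, γ_1=6, γ_2=3, γ_3=118, γ_4=59, γ_5=146, γ_6=73, γ_7=153, γ_8=193, γ_9=213 (in table at j=1).
x = i·n + j = 9·16 + 1 = 145.
Check: 213^145 ≡ 12 (mod 233).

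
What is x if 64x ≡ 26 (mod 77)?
x ≡ 75 (mod 77)

gcd(64, 77) = 1, which divides 26, so solutions exist.
Find 64^(-1) mod 77 by the extended Euclidean algorithm:
77 = 1 × 64 + 13  ⟹  13 = (1)·77 + (-1)·64
64 = 4 × 13 + 12  ⟹  12 = (-4)·77 + (5)·64
13 = 1 × 12 + 1  ⟹  1 = (5)·77 + (-6)·64
So (-6)·64 ≡ 1 (mod 77), i.e. 64^(-1) ≡ -6 ≡ 71 (mod 77).
x ≡ 71 × 26 = 1846 ≡ 75 (mod 77).
Check: 64 × 75 = 4800 ≡ 26 (mod 77).
Unique solution: x ≡ 75 (mod 77)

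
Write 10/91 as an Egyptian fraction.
1/10 + 1/102 + 1/11603 + 1/269247615

Greedy algorithm:
10/91: ceiling(91/10) = 10, use 1/10
9/910: ceiling(910/9) = 102, use 1/102
2/23205: ceiling(23205/2) = 11603, use 1/11603
1/269247615: ceiling(269247615/1) = 269247615, use 1/269247615
Result: 10/91 = 1/10 + 1/102 + 1/11603 + 1/269247615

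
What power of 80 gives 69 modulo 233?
53

Baby-step giant-step with step n = ⌈√233⌉ = 16.
Baby steps 80^j mod 233 (j:value) for j=0..15: 0:1, 1:80, 2:109, 3:99, 4:231, 5:73, 6:15, 7:35, 8:4, 9:87, 10:203, 11:163, 12:225, 13:59, 14:60, 15:140.
Giant-step multiplier: 80^(-16) ≡ 80^(232-16) = 80^216 ≡ 102 (mod 233).
Giant steps γ_i = 69·102^i mod 233: γ_0=69, γ_1=48, γ_2=3, γ_3=73 (in table at j=5).
x = i·n + j = 3·16 + 5 = 53.
Check: 80^53 ≡ 69 (mod 233).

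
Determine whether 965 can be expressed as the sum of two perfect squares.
2² + 31² (a=2, b=31)

Factorization: 965 = 5 × 193
By Fermat: n is sum of two squares iff every prime p ≡ 3 (mod 4) appears to even power.
All primes ≡ 3 (mod 4) appear to even power.
Search a = 0, 1, 2, … for 965 - a² a perfect square: first hit at a = 2: 965 - 4 = 961 = 31².
965 = 2² + 31² = 4 + 961 ✓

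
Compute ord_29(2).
28

29 is prime, so ord(2) divides φ(29) = 28.
Divisors of 28: 1, 2, 4, 7, 14, 28.
Repeated squaring: 2^1 ≡ 2, 2^2 ≡ 4, 2^4 ≡ 16, 2^8 ≡ 24, 2^16 ≡ 25 (mod 29).
Test 2^d mod 29 for each divisor d in increasing order:
2^1 ≡ 2
2^2 ≡ 4
2^4 ≡ 16
2^7 = 2^4·2^2·2^1 ≡ 12
2^14 = 2^8·2^4·2^2 ≡ 28
2^28 = 2^16·2^8·2^4 ≡ 1  ← first divisor giving 1
The order is 28.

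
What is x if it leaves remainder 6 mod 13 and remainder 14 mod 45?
149

Using Chinese Remainder Theorem:
M = 13 × 45 = 585
M1 = 45, M2 = 13
y1 = 45^(-1) mod 13 = 11
y2 = 13^(-1) mod 45 = 7
x = (6×45×11 + 14×13×7) mod 585 = 149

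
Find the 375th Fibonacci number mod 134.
110

Matrix identity: Q^n = [[F_(n+1), F_n], [F_n, F_(n-1)]] with Q = [[1,1],[1,0]].
n = 375 = 101110111₂. Square-and-multiply, entries mod 134:
Q^1 = [[1,1],[1,0]]
Q^2 = (Q^1)² = [[2,1],[1,1]]
Q^5 = (Q^2)²·Q = [[8,5],[5,3]]
Q^11 = (Q^5)²·Q = [[10,89],[89,55]]
Q^23 = (Q^11)²·Q = [[4,115],[115,23]]
Q^46 = (Q^23)² = [[109,23],[23,86]]
Q^93 = (Q^46)²·Q = [[11,82],[82,63]]
Q^187 = (Q^93)²·Q = [[49,11],[11,38]]
Q^375 = (Q^187)²·Q = [[129,110],[110,19]]
F_375 mod 134 = Q^375[0][1] = 110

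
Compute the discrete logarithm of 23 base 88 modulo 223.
155

Baby-step giant-step with step n = ⌈√223⌉ = 15.
Baby steps 88^j mod 223 (j:value) for j=0..14: 0:1, 1:88, 2:162, 3:207, 4:153, 5:84, 6:33, 7:5, 8:217, 9:141, 10:143, 11:96, 12:197, 13:165, 14:25.
Giant-step multiplier: 88^(-15) ≡ 88^(222-15) = 88^207 ≡ 52 (mod 223).
Giant steps γ_i = 23·52^i mod 223: γ_0=23, γ_1=81, γ_2=198, γ_3=38, γ_4=192, γ_5=172, γ_6=24, γ_7=133, γ_8=3, γ_9=156, γ_10=84 (in table at j=5).
x = i·n + j = 10·15 + 5 = 155.
Check: 88^155 ≡ 23 (mod 223).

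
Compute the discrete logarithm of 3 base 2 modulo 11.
8

Baby-step giant-step with step n = ⌈√11⌉ = 4.
Baby steps 2^j mod 11 (j:value) for j=0..3: 0:1, 1:2, 2:4, 3:8.
Giant-step multiplier: 2^(-4) ≡ 2^(10-4) = 2^6 ≡ 9 (mod 11).
Giant steps γ_i = 3·9^i mod 11: γ_0=3, γ_1=5, γ_2=1 (in table at j=0).
x = i·n + j = 2·4 + 0 = 8.
Check: 2^8 ≡ 3 (mod 11).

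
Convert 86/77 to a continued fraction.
[1; 8, 1, 1, 4]

Euclidean algorithm steps:
86 = 1 × 77 + 9
77 = 8 × 9 + 5
9 = 1 × 5 + 4
5 = 1 × 4 + 1
4 = 4 × 1 + 0
Continued fraction: [1; 8, 1, 1, 4]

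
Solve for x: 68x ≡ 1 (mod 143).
61

gcd(68, 143) = 1, so the inverse exists.
Extended Euclidean algorithm on (143, 68):
143 = 2 × 68 + 7  ⟹  7 = (1)·143 + (-2)·68
68 = 9 × 7 + 5  ⟹  5 = (-9)·143 + (19)·68
7 = 1 × 5 + 2  ⟹  2 = (10)·143 + (-21)·68
5 = 2 × 2 + 1  ⟹  1 = (-29)·143 + (61)·68
So (61)·68 ≡ 1 (mod 143), i.e. 68^(-1) ≡ 61 (mod 143).
Check: 68 × 61 = 4148 ≡ 1 (mod 143)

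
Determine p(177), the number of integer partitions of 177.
522115831195

p(n) counts ways to write n as a sum of positive integers (order ignored).
Euler's pentagonal recurrence: p(k) = p(k-1) + p(k-2) - p(k-5) - p(k-7) + p(k-12) + p(k-15) - ... (offsets j(3j∓1)/2, signs ++--, p(0)=1, p(<0)=0).
DP table for k = 0..176: p(0)=1, p(1)=1, p(2)=2, p(3)=3, p(4)=5, p(5)=7, p(6)=11, p(7)=15, p(8)=22, p(9)=30, p(10)=42, p(11)=56, p(12)=77, p(13)=101, p(14)=135, p(15)=176, p(16)=231, p(17)=297, p(18)=385, p(19)=490, p(20)=627, p(21)=792, p(22)=1002, p(23)=1255, p(24)=1575, p(25)=1958, p(26)=2436, p(27)=3010, p(28)=3718, p(29)=4565, p(30)=5604, p(31)=6842, p(32)=8349, p(33)=10143, p(34)=12310, p(35)=14883, p(36)=17977, p(37)=21637, p(38)=26015, p(39)=31185, p(40)=37338, p(41)=44583, p(42)=53174, p(43)=63261, p(44)=75175, p(45)=89134, p(46)=105558, p(47)=124754, p(48)=147273, p(49)=173525, p(50)=204226, p(51)=239943, p(52)=281589, p(53)=329931, p(54)=386155, p(55)=451276, p(56)=526823, p(57)=614154, p(58)=715220, p(59)=831820, p(60)=966467, p(61)=1121505, p(62)=1300156, p(63)=1505499, p(64)=1741630, p(65)=2012558, p(66)=2323520, p(67)=2679689, p(68)=3087735, p(69)=3554345, p(70)=4087968, p(71)=4697205, p(72)=5392783, p(73)=6185689, p(74)=7089500, p(75)=8118264, p(76)=9289091, p(77)=10619863, p(78)=12132164, p(79)=13848650, p(80)=15796476, p(81)=18004327, p(82)=20506255, p(83)=23338469, p(84)=26543660, p(85)=30167357, p(86)=34262962, p(87)=38887673, p(88)=44108109, p(89)=49995925, p(90)=56634173, p(91)=64112359, p(92)=72533807, p(93)=82010177, p(94)=92669720, p(95)=104651419, p(96)=118114304, p(97)=133230930, p(98)=150198136, p(99)=169229875, p(100)=190569292, p(101)=214481126, p(102)=241265379, p(103)=271248950, p(104)=304801365, p(105)=342325709, p(106)=384276336, p(107)=431149389, p(108)=483502844, p(109)=541946240, p(110)=607163746, p(111)=679903203, p(112)=761002156, p(113)=851376628, p(114)=952050665, p(115)=1064144451, p(116)=1188908248, p(117)=1327710076, p(118)=1482074143, p(119)=1653668665, p(120)=1844349560, p(121)=2056148051, p(122)=2291320912, p(123)=2552338241, p(124)=2841940500, p(125)=3163127352, p(126)=3519222692, p(127)=3913864295, p(128)=4351078600, p(129)=4835271870, p(130)=5371315400, p(131)=5964539504, p(132)=6620830889, p(133)=7346629512, p(134)=8149040695, p(135)=9035836076, p(136)=10015581680, p(137)=11097645016, p(138)=12292341831, p(139)=13610949895, p(140)=15065878135, p(141)=16670689208, p(142)=18440293320, p(143)=20390982757, p(144)=22540654445, p(145)=24908858009, p(146)=27517052599, p(147)=30388671978, p(148)=33549419497, p(149)=37027355200, p(150)=40853235313, p(151)=45060624582, p(152)=49686288421, p(153)=54770336324, p(154)=60356673280, p(155)=66493182097, p(156)=73232243759, p(157)=80630964769, p(158)=88751778802, p(159)=97662728555, p(160)=107438159466, p(161)=118159068427, p(162)=129913904637, p(163)=142798995930, p(164)=156919475295, p(165)=172389800255, p(166)=189334822579, p(167)=207890420102, p(168)=228204732751, p(169)=250438925115, p(170)=274768617130, p(171)=301384802048, p(172)=330495499613, p(173)=362326859895, p(174)=397125074750, p(175)=435157697830, p(176)=476715857290.
Final step: p(177) = p(176) + p(175) - p(172) - p(170) + p(165) + p(162) - p(155) - p(151) + p(142) + p(137) - p(126) - p(120) + p(107) + p(100) - p(85) - p(77) + p(60) + p(51) - p(32) - p(22) + p(1)
= 476715857290 + 435157697830 - 330495499613 - 274768617130 + 172389800255 + 129913904637 - 66493182097 - 45060624582 + 18440293320 + 11097645016 - 3519222692 - 1844349560 + 431149389 + 190569292 - 30167357 - 10619863 + 966467 + 239943 - 8349 - 1002 + 1
= 522115831195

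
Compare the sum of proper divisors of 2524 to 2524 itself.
deficient

Proper divisors of 2524: sum = 1 + 2 + 4 + 631 + 1262 = 1900
Since 1900 < 2524, 2524 is deficient.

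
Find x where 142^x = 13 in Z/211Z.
186

Baby-step giant-step with step n = ⌈√211⌉ = 15.
Baby steps 142^j mod 211 (j:value) for j=0..14: 0:1, 1:142, 2:119, 3:18, 4:24, 5:32, 6:113, 7:10, 8:154, 9:135, 10:180, 11:29, 12:109, 13:75, 14:100.
Giant-step multiplier: 142^(-15) ≡ 142^(210-15) = 142^195 ≡ 67 (mod 211).
Giant steps γ_i = 13·67^i mod 211: γ_0=13, γ_1=27, γ_2=121, γ_3=89, γ_4=55, γ_5=98, γ_6=25, γ_7=198, γ_8=184, γ_9=90, γ_10=122, γ_11=156, γ_12=113 (in table at j=6).
x = i·n + j = 12·15 + 6 = 186.
Check: 142^186 ≡ 13 (mod 211).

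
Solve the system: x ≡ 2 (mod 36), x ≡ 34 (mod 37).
182

Using Chinese Remainder Theorem:
M = 36 × 37 = 1332
M1 = 37, M2 = 36
y1 = 37^(-1) mod 36 = 1
y2 = 36^(-1) mod 37 = 36
x = (2×37×1 + 34×36×36) mod 1332 = 182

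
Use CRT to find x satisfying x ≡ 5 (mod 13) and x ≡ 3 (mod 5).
18

Using Chinese Remainder Theorem:
M = 13 × 5 = 65
M1 = 5, M2 = 13
y1 = 5^(-1) mod 13 = 8
y2 = 13^(-1) mod 5 = 2
x = (5×5×8 + 3×13×2) mod 65 = 18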